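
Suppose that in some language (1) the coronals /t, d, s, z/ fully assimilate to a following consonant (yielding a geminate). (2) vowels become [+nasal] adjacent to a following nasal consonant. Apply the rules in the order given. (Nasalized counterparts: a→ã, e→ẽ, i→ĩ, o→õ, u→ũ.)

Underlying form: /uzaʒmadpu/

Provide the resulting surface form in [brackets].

[uzaʒmappu]

Rule 1: /d/ before /p/ → [p] (total assimilation)
After rule 1: uzaʒmappu
Rule 2: no segment meets the rule's conditions; no change.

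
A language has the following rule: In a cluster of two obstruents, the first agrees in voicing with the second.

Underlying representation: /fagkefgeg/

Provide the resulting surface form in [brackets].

/g/ before /k/ (voiceless) → [k]
/f/ before /g/ (voiced) → [v]

[fakkevgeg]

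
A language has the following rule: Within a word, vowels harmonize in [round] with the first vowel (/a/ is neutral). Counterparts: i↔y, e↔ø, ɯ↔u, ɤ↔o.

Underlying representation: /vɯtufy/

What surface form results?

[vɯtɯfi]

/u/ harmonizes with /ɯ/ ([-round]) → [ɯ]
/y/ harmonizes with /ɯ/ ([-round]) → [i]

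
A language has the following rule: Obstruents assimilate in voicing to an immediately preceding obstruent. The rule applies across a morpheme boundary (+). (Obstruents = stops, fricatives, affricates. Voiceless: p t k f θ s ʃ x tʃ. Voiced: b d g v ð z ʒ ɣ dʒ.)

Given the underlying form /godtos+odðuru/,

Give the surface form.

[goddos+odðuru]

/t/ after /d/ (voiced) → [d]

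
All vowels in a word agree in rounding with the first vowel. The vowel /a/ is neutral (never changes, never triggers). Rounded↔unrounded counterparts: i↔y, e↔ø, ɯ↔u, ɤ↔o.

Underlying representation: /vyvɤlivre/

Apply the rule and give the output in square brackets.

/ɤ/ harmonizes with /y/ ([+round]) → [o]
/i/ harmonizes with /y/ ([+round]) → [y]
/e/ harmonizes with /y/ ([+round]) → [ø]

[vyvolyvrø]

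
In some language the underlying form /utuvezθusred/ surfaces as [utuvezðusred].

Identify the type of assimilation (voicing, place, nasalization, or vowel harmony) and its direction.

voicing assimilation, progressive

/θ/→[ð].
Each target copies a feature from the preceding segment, so the direction is progressive.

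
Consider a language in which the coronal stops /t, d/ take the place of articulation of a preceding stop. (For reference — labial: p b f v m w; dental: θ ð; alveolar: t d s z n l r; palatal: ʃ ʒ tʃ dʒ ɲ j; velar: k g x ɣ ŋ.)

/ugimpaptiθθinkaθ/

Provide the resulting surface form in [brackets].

/t/ after /p/ (labial) → [p]

[ugimpappiθθinkaθ]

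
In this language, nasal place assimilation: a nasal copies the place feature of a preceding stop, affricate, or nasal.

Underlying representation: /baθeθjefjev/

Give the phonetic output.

[baθeθjefjev]

no segment meets the rule's conditions; no change.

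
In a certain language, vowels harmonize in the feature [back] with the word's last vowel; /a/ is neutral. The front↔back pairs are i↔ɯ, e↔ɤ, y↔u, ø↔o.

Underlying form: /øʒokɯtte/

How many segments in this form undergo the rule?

/o/ harmonizes with /e/ ([-back]) → [ø]
/ɯ/ harmonizes with /e/ ([-back]) → [i]
2 segments change.

2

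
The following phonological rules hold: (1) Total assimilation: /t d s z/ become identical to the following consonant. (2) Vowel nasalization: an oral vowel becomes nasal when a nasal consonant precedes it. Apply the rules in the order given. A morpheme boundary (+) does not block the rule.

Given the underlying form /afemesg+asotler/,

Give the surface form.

[afemẽgg+asoller]

Rule 1: /s/ before /g/ → [g] (total assimilation)
Rule 1: /t/ before /l/ → [l] (total assimilation)
After rule 1: afemegg+asoller
Rule 2: /e/ after nasal /m/ → [ẽ]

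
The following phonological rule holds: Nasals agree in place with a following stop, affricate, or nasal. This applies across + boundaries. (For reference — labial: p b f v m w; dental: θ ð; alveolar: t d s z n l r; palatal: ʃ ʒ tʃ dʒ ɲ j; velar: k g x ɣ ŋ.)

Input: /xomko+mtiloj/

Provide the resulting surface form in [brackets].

/m/ before /k/ (velar) → [ŋ]
/m/ before /t/ (alveolar) → [n]

[xoŋko+ntiloj]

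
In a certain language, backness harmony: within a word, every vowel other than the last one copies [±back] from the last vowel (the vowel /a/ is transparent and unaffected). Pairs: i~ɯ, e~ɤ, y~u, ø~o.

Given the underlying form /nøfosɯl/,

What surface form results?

/ø/ harmonizes with /ɯ/ ([+back]) → [o]

[nofosɯl]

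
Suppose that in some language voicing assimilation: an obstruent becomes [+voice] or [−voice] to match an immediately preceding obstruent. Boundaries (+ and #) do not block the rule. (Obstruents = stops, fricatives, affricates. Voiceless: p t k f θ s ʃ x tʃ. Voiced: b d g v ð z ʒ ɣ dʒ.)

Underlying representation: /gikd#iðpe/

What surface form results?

/d/ after /k/ (voiceless) → [t]
/p/ after /ð/ (voiced) → [b]

[gikt#iðbe]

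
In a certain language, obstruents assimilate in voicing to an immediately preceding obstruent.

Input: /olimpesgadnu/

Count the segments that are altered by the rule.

1

/g/ after /s/ (voiceless) → [k]
1 segment changes.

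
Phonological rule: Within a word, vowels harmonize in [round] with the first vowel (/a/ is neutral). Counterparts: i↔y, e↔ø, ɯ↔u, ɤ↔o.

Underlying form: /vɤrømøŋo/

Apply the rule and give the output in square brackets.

/ø/ harmonizes with /ɤ/ ([-round]) → [e]
/ø/ harmonizes with /ɤ/ ([-round]) → [e]
/o/ harmonizes with /ɤ/ ([-round]) → [ɤ]

[vɤremeŋɤ]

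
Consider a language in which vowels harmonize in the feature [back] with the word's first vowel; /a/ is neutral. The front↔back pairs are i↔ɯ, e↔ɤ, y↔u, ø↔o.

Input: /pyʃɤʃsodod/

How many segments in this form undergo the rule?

/ɤ/ harmonizes with /y/ ([-back]) → [e]
/o/ harmonizes with /y/ ([-back]) → [ø]
/o/ harmonizes with /y/ ([-back]) → [ø]
3 segments change.

3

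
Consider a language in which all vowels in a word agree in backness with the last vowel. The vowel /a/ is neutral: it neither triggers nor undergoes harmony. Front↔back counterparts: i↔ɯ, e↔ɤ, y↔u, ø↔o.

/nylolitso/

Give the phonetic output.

/y/ harmonizes with /o/ ([+back]) → [u]
/i/ harmonizes with /o/ ([+back]) → [ɯ]

[nulolɯtso]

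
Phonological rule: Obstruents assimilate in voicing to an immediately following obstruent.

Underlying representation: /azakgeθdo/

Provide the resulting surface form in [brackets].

/k/ before /g/ (voiced) → [g]
/θ/ before /d/ (voiced) → [ð]

[azaggeðdo]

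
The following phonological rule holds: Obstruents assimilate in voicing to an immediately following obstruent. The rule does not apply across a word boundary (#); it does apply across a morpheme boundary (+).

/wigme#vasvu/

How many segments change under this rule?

1

/s/ before /v/ (voiced) → [z]
1 segment changes.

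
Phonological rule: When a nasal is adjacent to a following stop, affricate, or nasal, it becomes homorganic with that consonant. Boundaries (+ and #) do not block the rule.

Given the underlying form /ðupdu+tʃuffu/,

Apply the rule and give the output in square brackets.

no segment meets the rule's conditions; no change.

[ðupdu+tʃuffu]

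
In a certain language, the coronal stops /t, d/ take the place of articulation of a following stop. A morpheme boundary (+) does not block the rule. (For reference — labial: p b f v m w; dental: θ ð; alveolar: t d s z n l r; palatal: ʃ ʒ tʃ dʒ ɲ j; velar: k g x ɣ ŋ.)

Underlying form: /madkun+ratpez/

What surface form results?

[magkun+rappez]

/d/ before /k/ (velar) → [g]
/t/ before /p/ (labial) → [p]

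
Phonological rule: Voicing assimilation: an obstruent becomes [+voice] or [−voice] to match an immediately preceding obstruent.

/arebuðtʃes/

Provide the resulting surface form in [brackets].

[arebuðdʒes]

/tʃ/ after /ð/ (voiced) → [dʒ]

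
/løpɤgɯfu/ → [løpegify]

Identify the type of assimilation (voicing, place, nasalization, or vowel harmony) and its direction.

vowel harmony, progressive

/ɤ/→[e] /ɯ/→[i] /u/→[y].
Vowels agree with the first vowel, so the harmony is progressive.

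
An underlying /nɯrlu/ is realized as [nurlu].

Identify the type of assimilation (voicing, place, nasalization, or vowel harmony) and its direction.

vowel harmony, regressive

/ɯ/→[u].
Vowels agree with the last vowel, so the harmony is regressive.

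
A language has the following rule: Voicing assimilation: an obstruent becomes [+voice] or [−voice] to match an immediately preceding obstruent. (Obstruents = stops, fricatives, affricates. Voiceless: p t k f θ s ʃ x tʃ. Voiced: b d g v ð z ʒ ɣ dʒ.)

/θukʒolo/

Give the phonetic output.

/ʒ/ after /k/ (voiceless) → [ʃ]

[θukʃolo]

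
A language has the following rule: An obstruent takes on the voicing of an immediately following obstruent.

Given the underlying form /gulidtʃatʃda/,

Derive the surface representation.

[gulittʃadʒda]

/d/ before /tʃ/ (voiceless) → [t]
/tʃ/ before /d/ (voiced) → [dʒ]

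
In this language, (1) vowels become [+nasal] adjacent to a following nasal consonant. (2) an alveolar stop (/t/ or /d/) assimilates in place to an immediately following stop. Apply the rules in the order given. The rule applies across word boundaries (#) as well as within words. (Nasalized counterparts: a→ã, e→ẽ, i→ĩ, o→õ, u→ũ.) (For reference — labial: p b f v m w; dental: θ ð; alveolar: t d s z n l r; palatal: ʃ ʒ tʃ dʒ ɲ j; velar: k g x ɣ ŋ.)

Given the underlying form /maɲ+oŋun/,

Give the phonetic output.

Rule 1: /a/ before nasal /ɲ/ → [ã]
Rule 1: /o/ before nasal /ŋ/ → [õ]
Rule 1: /u/ before nasal /n/ → [ũ]
After rule 1: mãɲ+õŋũn
Rule 2: no segment meets the rule's conditions; no change.

[mãɲ+õŋũn]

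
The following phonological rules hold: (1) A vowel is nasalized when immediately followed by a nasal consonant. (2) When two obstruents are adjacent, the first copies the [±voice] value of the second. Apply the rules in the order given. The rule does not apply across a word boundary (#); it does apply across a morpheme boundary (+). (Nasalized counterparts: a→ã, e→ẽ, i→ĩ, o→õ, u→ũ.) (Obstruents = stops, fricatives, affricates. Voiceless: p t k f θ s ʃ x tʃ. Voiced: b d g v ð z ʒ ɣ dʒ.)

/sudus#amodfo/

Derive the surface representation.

[sudus#ãmotfo]

Rule 1: /a/ before nasal /m/ → [ã]
After rule 1: sudus#ãmodfo
Rule 2: /d/ before /f/ (voiceless) → [t]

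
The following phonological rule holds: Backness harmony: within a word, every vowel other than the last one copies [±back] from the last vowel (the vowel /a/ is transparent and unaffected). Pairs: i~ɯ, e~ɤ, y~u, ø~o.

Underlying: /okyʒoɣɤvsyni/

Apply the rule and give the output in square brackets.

/o/ harmonizes with /i/ ([-back]) → [ø]
/o/ harmonizes with /i/ ([-back]) → [ø]
/ɤ/ harmonizes with /i/ ([-back]) → [e]

[økyʒøɣevsyni]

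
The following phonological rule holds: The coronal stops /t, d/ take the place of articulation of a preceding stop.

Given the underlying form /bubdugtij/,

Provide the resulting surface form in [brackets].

/d/ after /b/ (labial) → [b]
/t/ after /g/ (velar) → [k]

[bubbugkij]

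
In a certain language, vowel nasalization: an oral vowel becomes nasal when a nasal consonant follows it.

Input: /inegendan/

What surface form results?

[ĩnegẽndãn]

/i/ before nasal /n/ → [ĩ]
/e/ before nasal /n/ → [ẽ]
/a/ before nasal /n/ → [ã]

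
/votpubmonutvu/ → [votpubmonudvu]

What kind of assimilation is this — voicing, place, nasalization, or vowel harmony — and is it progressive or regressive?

voicing assimilation, regressive

/t/→[d].
Each target copies a feature from the following segment, so the direction is regressive.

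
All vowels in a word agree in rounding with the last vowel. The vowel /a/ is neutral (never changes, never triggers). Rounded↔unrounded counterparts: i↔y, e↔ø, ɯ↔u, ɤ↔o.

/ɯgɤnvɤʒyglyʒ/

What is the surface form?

[ugonvoʒyglyʒ]

/ɯ/ harmonizes with /y/ ([+round]) → [u]
/ɤ/ harmonizes with /y/ ([+round]) → [o]
/ɤ/ harmonizes with /y/ ([+round]) → [o]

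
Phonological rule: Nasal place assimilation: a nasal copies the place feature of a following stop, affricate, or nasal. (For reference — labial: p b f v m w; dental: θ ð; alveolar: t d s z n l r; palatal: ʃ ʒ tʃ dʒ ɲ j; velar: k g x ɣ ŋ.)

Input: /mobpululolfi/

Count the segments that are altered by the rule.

0

No segment meets the rule's conditions.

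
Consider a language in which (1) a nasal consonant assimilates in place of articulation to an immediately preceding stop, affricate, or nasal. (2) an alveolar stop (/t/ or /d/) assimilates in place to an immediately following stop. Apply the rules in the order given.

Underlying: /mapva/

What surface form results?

Rule 1: no segment meets the rule's conditions; no change.
After rule 1: mapva
Rule 2: no segment meets the rule's conditions; no change.

[mapva]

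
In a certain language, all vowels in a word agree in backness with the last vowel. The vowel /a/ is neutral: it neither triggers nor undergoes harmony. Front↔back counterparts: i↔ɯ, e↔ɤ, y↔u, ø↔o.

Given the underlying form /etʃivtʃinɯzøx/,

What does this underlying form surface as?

[etʃivtʃinizøx]

/ɯ/ harmonizes with /ø/ ([-back]) → [i]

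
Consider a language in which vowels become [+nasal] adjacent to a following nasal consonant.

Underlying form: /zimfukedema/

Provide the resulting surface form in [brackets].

[zĩmfukedẽma]

/i/ before nasal /m/ → [ĩ]
/e/ before nasal /m/ → [ẽ]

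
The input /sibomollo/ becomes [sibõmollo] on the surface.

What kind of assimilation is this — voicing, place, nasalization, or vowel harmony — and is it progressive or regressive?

nasalization, regressive

/o/→[õ].
Each target copies a feature from the following segment, so the direction is regressive.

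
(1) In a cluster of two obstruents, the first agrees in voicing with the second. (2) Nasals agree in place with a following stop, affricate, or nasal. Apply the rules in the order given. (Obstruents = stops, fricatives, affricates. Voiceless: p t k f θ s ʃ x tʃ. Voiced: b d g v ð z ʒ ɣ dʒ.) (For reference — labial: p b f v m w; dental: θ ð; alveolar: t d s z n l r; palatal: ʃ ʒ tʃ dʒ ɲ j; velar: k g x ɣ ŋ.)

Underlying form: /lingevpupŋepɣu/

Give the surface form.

Rule 1: /v/ before /p/ (voiceless) → [f]
Rule 1: /p/ before /ɣ/ (voiced) → [b]
After rule 1: lingefpupŋebɣu
Rule 2: /n/ before /g/ (velar) → [ŋ]

[liŋgefpupŋebɣu]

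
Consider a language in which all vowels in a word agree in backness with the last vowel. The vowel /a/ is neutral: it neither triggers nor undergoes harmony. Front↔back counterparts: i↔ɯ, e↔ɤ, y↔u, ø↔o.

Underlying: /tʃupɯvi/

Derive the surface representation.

[tʃypivi]

/u/ harmonizes with /i/ ([-back]) → [y]
/ɯ/ harmonizes with /i/ ([-back]) → [i]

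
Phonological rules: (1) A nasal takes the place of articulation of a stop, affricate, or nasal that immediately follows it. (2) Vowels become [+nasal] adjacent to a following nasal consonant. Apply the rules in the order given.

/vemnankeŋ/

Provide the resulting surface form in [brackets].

[vẽnnãŋkẽŋ]

Rule 1: /m/ before /n/ (alveolar) → [n]
Rule 1: /n/ before /k/ (velar) → [ŋ]
After rule 1: vennaŋkeŋ
Rule 2: /e/ before nasal /n/ → [ẽ]
Rule 2: /a/ before nasal /ŋ/ → [ã]
Rule 2: /e/ before nasal /ŋ/ → [ẽ]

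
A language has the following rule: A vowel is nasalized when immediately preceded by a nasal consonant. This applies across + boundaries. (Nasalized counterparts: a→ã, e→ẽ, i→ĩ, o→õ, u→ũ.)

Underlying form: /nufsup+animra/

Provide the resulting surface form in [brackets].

/u/ after nasal /n/ → [ũ]
/i/ after nasal /n/ → [ĩ]

[nũfsup+anĩmra]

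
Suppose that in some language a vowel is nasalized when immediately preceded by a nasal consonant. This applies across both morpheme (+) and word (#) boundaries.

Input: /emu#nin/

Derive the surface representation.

[emũ#nĩn]

/u/ after nasal /m/ → [ũ]
/i/ after nasal /n/ → [ĩ]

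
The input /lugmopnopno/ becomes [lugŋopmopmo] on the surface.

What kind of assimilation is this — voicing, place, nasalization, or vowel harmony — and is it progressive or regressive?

place assimilation, progressive

/m/→[ŋ] /n/→[m] /n/→[m].
Each target copies a feature from the preceding segment, so the direction is progressive.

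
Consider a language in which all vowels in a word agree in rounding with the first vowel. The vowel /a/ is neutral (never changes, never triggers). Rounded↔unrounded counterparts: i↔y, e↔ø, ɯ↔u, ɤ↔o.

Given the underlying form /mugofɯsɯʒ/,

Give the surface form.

/ɯ/ harmonizes with /u/ ([+round]) → [u]
/ɯ/ harmonizes with /u/ ([+round]) → [u]

[mugofusuʒ]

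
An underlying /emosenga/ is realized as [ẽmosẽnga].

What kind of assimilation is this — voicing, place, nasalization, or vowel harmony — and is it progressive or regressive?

nasalization, regressive

/e/→[ẽ] /e/→[ẽ].
Each target copies a feature from the following segment, so the direction is regressive.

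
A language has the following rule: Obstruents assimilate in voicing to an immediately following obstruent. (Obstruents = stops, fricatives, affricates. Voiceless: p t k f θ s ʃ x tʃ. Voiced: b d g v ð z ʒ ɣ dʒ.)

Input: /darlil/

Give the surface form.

no segment meets the rule's conditions; no change.

[darlil]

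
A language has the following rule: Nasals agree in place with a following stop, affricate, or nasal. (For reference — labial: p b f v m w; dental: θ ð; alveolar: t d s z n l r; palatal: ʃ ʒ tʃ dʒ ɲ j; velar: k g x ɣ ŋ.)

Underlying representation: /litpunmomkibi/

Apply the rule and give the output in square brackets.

/n/ before /m/ (labial) → [m]
/m/ before /k/ (velar) → [ŋ]

[litpummoŋkibi]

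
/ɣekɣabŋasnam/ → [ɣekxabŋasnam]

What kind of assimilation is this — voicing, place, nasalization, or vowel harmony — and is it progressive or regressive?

/ɣ/→[x].
Each target copies a feature from the preceding segment, so the direction is progressive.

voicing assimilation, progressive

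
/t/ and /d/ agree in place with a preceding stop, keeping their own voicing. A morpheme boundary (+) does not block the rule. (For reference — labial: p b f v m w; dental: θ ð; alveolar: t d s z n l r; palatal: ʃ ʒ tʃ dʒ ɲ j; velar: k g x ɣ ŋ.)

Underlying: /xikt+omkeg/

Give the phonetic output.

/t/ after /k/ (velar) → [k]

[xikk+omkeg]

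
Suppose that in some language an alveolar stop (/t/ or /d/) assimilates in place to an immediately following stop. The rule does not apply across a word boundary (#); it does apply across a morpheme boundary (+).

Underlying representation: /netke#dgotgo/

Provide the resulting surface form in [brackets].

[nekke#ggokgo]

/t/ before /k/ (velar) → [k]
/d/ before /g/ (velar) → [g]
/t/ before /g/ (velar) → [k]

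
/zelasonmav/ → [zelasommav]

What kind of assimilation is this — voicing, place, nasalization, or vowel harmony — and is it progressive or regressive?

/n/→[m].
Each target copies a feature from the following segment, so the direction is regressive.

place assimilation, regressive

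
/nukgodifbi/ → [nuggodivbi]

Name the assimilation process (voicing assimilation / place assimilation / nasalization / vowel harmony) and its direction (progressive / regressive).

voicing assimilation, regressive

/k/→[g] /f/→[v].
Each target copies a feature from the following segment, so the direction is regressive.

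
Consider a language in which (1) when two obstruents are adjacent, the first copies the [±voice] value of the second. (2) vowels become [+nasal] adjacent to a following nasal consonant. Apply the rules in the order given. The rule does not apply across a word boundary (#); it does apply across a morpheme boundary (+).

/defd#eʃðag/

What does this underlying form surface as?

Rule 1: /f/ before /d/ (voiced) → [v]
Rule 1: /ʃ/ before /ð/ (voiced) → [ʒ]
After rule 1: devd#eʒðag
Rule 2: no segment meets the rule's conditions; no change.

[devd#eʒðag]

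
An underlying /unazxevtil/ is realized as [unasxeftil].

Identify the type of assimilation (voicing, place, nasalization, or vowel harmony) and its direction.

voicing assimilation, regressive

/z/→[s] /v/→[f].
Each target copies a feature from the following segment, so the direction is regressive.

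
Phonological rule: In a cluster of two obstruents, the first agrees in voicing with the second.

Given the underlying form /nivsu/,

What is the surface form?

/v/ before /s/ (voiceless) → [f]

[nifsu]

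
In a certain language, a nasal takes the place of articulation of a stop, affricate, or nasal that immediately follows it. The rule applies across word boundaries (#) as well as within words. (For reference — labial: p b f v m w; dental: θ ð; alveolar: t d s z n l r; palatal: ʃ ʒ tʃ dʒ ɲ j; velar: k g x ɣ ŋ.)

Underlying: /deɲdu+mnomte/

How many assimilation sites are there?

3

/ɲ/ before /d/ (alveolar) → [n]
/m/ before /n/ (alveolar) → [n]
/m/ before /t/ (alveolar) → [n]
3 segments change.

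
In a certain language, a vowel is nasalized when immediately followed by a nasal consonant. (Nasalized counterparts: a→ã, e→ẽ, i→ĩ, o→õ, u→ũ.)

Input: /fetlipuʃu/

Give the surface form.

no segment meets the rule's conditions; no change.

[fetlipuʃu]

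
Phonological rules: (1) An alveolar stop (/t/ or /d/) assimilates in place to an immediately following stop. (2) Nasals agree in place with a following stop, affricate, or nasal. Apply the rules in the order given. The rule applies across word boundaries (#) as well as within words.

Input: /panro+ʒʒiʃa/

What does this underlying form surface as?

[panro+ʒʒiʃa]

Rule 1: no segment meets the rule's conditions; no change.
After rule 1: panro+ʒʒiʃa
Rule 2: no segment meets the rule's conditions; no change.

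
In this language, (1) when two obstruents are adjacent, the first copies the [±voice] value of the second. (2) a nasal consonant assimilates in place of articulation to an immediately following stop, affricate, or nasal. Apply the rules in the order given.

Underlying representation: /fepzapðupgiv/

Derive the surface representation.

Rule 1: /p/ before /z/ (voiced) → [b]
Rule 1: /p/ before /ð/ (voiced) → [b]
Rule 1: /p/ before /g/ (voiced) → [b]
After rule 1: febzabðubgiv
Rule 2: no segment meets the rule's conditions; no change.

[febzabðubgiv]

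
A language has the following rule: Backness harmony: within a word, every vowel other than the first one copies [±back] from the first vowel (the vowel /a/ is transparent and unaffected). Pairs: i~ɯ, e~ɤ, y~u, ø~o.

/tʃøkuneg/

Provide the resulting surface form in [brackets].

[tʃøkyneg]

/u/ harmonizes with /ø/ ([-back]) → [y]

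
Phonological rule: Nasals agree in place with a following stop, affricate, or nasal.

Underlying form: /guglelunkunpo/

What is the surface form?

/n/ before /k/ (velar) → [ŋ]
/n/ before /p/ (labial) → [m]

[gugleluŋkumpo]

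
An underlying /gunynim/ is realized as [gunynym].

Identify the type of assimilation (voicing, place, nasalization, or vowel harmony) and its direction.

vowel harmony, progressive

/i/→[y].
Vowels agree with the first vowel, so the harmony is progressive.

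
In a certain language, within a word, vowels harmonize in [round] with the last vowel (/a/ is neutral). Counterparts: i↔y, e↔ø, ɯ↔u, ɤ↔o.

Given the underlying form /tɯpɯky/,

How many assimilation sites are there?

/ɯ/ harmonizes with /y/ ([+round]) → [u]
/ɯ/ harmonizes with /y/ ([+round]) → [u]
2 segments change.

2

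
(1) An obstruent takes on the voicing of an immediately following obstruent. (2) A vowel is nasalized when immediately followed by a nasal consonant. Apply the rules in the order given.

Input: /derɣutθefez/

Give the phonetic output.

[derɣutθefez]

Rule 1: no segment meets the rule's conditions; no change.
After rule 1: derɣutθefez
Rule 2: no segment meets the rule's conditions; no change.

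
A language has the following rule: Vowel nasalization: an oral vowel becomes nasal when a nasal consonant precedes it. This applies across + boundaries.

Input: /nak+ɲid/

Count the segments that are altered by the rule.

2

/a/ after nasal /n/ → [ã]
/i/ after nasal /ɲ/ → [ĩ]
2 segments change.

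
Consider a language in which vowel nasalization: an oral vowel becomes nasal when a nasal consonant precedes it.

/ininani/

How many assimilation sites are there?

/i/ after nasal /n/ → [ĩ]
/a/ after nasal /n/ → [ã]
/i/ after nasal /n/ → [ĩ]
3 segments change.

3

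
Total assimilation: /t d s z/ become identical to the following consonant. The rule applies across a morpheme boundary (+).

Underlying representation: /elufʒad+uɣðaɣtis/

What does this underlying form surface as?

no segment meets the rule's conditions; no change.

[elufʒad+uɣðaɣtis]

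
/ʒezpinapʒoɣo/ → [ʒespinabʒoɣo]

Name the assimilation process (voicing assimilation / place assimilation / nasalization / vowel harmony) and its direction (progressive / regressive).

/z/→[s] /p/→[b].
Each target copies a feature from the following segment, so the direction is regressive.

voicing assimilation, regressive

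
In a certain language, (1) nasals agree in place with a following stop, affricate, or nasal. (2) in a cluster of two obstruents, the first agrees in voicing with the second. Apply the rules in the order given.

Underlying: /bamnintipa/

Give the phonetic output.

Rule 1: /m/ before /n/ (alveolar) → [n]
After rule 1: bannintipa
Rule 2: no segment meets the rule's conditions; no change.

[bannintipa]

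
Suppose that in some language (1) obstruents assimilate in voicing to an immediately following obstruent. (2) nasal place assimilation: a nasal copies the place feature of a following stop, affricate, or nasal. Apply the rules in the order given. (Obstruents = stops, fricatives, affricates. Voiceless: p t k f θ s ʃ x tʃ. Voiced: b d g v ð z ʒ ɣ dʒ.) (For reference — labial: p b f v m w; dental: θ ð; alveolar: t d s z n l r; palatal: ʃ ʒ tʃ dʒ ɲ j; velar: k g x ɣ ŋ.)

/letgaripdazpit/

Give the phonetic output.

Rule 1: /t/ before /g/ (voiced) → [d]
Rule 1: /p/ before /d/ (voiced) → [b]
Rule 1: /z/ before /p/ (voiceless) → [s]
After rule 1: ledgaribdaspit
Rule 2: no segment meets the rule's conditions; no change.

[ledgaribdaspit]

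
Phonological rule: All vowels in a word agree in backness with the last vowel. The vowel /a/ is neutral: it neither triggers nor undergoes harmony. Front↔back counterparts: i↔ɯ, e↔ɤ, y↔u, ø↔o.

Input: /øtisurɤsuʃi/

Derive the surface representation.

/u/ harmonizes with /i/ ([-back]) → [y]
/ɤ/ harmonizes with /i/ ([-back]) → [e]
/u/ harmonizes with /i/ ([-back]) → [y]

[øtisyresyʃi]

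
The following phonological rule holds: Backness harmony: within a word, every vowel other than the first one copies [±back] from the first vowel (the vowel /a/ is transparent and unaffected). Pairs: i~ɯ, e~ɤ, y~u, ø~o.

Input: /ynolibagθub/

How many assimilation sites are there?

/o/ harmonizes with /y/ ([-back]) → [ø]
/u/ harmonizes with /y/ ([-back]) → [y]
2 segments change.

2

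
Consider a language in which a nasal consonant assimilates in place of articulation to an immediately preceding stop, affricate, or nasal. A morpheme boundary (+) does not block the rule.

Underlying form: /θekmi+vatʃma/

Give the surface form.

/m/ after /k/ (velar) → [ŋ]
/m/ after /tʃ/ (palatal) → [ɲ]

[θekŋi+vatʃɲa]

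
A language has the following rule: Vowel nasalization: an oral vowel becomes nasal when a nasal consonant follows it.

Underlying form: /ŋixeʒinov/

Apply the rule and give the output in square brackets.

[ŋixeʒĩnov]

/i/ before nasal /n/ → [ĩ]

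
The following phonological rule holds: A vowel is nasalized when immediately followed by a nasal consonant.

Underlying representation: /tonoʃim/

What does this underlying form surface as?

/o/ before nasal /n/ → [õ]
/i/ before nasal /m/ → [ĩ]

[tõnoʃĩm]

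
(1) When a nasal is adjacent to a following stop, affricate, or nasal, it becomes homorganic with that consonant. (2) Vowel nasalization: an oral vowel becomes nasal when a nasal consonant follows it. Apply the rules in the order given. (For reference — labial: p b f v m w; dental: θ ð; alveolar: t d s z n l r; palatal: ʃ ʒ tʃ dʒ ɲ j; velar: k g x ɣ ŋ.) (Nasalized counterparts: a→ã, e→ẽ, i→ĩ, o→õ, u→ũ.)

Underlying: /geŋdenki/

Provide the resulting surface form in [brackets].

Rule 1: /ŋ/ before /d/ (alveolar) → [n]
Rule 1: /n/ before /k/ (velar) → [ŋ]
After rule 1: gendeŋki
Rule 2: /e/ before nasal /n/ → [ẽ]
Rule 2: /e/ before nasal /ŋ/ → [ẽ]

[gẽndẽŋki]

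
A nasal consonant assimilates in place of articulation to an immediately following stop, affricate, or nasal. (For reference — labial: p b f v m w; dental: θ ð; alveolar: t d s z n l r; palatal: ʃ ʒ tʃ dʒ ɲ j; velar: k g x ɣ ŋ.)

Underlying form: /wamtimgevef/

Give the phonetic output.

[wantiŋgevef]

/m/ before /t/ (alveolar) → [n]
/m/ before /g/ (velar) → [ŋ]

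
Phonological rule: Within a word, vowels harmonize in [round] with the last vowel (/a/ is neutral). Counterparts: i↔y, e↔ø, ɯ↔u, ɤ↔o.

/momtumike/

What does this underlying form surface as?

[mɤmtɯmike]

/o/ harmonizes with /e/ ([-round]) → [ɤ]
/u/ harmonizes with /e/ ([-round]) → [ɯ]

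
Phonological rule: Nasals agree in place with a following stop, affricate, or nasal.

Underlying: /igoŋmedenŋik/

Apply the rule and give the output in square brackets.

[igommedeŋŋik]

/ŋ/ before /m/ (labial) → [m]
/n/ before /ŋ/ (velar) → [ŋ]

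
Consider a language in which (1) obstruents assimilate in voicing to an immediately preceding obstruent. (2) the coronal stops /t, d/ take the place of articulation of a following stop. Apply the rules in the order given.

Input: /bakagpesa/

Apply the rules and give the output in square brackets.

[bakagbesa]

Rule 1: /p/ after /g/ (voiced) → [b]
After rule 1: bakagbesa
Rule 2: no segment meets the rule's conditions; no change.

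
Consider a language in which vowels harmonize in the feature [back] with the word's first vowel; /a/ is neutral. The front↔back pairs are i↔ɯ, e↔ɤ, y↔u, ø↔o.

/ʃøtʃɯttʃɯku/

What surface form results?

[ʃøtʃittʃiky]

/ɯ/ harmonizes with /ø/ ([-back]) → [i]
/ɯ/ harmonizes with /ø/ ([-back]) → [i]
/u/ harmonizes with /ø/ ([-back]) → [y]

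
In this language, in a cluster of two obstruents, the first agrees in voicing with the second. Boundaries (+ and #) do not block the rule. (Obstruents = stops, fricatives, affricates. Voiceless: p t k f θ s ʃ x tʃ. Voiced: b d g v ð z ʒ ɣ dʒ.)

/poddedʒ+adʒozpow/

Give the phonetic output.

[poddedʒ+adʒospow]

/z/ before /p/ (voiceless) → [s]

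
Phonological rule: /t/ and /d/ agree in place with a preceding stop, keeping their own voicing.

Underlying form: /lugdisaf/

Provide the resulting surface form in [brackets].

/d/ after /g/ (velar) → [g]

[luggisaf]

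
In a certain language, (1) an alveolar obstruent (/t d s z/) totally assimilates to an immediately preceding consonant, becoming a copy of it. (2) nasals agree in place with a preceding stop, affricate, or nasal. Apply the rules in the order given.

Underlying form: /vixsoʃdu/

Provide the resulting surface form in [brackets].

Rule 1: /s/ after /x/ → [x] (total assimilation)
Rule 1: /d/ after /ʃ/ → [ʃ] (total assimilation)
After rule 1: vixxoʃʃu
Rule 2: no segment meets the rule's conditions; no change.

[vixxoʃʃu]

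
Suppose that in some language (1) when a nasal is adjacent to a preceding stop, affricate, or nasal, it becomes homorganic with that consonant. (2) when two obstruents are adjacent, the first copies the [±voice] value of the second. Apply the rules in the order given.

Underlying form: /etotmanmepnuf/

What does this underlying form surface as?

[etotnannepmuf]

Rule 1: /m/ after /t/ (alveolar) → [n]
Rule 1: /m/ after /n/ (alveolar) → [n]
Rule 1: /n/ after /p/ (labial) → [m]
After rule 1: etotnannepmuf
Rule 2: no segment meets the rule's conditions; no change.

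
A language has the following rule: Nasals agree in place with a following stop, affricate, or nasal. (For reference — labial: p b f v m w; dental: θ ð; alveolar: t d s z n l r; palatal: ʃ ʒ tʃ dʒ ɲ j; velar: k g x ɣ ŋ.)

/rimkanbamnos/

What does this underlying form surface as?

/m/ before /k/ (velar) → [ŋ]
/n/ before /b/ (labial) → [m]
/m/ before /n/ (alveolar) → [n]

[riŋkambannos]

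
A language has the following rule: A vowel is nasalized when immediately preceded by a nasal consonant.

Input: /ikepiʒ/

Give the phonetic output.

[ikepiʒ]

no segment meets the rule's conditions; no change.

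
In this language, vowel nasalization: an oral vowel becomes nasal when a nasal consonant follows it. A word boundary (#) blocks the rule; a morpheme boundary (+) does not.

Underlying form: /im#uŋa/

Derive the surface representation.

/i/ before nasal /m/ → [ĩ]
/u/ before nasal /ŋ/ → [ũ]

[ĩm#ũŋa]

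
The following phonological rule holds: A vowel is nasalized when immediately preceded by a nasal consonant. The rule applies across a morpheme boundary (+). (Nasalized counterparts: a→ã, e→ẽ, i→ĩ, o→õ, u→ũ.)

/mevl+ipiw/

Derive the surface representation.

[mẽvl+ipiw]

/e/ after nasal /m/ → [ẽ]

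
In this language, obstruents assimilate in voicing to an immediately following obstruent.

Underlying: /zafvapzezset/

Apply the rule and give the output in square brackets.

[zavvabzesset]

/f/ before /v/ (voiced) → [v]
/p/ before /z/ (voiced) → [b]
/z/ before /s/ (voiceless) → [s]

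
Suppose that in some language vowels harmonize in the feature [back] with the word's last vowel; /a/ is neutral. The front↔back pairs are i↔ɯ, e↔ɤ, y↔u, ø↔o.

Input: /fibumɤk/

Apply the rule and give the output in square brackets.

[fɯbumɤk]

/i/ harmonizes with /ɤ/ ([+back]) → [ɯ]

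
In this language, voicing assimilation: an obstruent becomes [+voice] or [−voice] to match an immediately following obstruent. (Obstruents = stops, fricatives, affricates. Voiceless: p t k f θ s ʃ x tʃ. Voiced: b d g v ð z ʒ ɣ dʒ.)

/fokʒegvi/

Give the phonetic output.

[fogʒegvi]

/k/ before /ʒ/ (voiced) → [g]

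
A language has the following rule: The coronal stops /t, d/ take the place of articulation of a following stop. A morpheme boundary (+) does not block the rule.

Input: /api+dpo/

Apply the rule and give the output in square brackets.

/d/ before /p/ (labial) → [b]

[api+bpo]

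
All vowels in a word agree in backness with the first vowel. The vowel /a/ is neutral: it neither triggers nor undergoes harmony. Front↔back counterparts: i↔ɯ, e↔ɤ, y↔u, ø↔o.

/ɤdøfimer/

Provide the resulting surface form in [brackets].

[ɤdofɯmɤr]

/ø/ harmonizes with /ɤ/ ([+back]) → [o]
/i/ harmonizes with /ɤ/ ([+back]) → [ɯ]
/e/ harmonizes with /ɤ/ ([+back]) → [ɤ]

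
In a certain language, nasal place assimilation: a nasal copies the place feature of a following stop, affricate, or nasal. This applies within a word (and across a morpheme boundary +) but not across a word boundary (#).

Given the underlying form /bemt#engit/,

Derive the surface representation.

/m/ before /t/ (alveolar) → [n]
/n/ before /g/ (velar) → [ŋ]

[bent#eŋgit]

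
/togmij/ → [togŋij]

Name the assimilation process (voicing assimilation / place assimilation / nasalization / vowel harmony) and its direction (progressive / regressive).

place assimilation, progressive

/m/→[ŋ].
Each target copies a feature from the preceding segment, so the direction is progressive.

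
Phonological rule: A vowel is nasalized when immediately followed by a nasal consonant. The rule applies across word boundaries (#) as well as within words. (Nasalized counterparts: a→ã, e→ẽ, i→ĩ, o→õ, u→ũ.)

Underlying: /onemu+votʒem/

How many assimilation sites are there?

/o/ before nasal /n/ → [õ]
/e/ before nasal /m/ → [ẽ]
/e/ before nasal /m/ → [ẽ]
3 segments change.

3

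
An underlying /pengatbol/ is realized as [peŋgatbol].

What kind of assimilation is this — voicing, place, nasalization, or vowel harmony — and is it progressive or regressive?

/n/→[ŋ].
Each target copies a feature from the following segment, so the direction is regressive.

place assimilation, regressive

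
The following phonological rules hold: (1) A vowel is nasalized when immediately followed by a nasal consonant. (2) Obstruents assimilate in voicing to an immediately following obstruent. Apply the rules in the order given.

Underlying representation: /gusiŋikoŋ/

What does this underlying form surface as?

[gusĩŋikõŋ]

Rule 1: /i/ before nasal /ŋ/ → [ĩ]
Rule 1: /o/ before nasal /ŋ/ → [õ]
After rule 1: gusĩŋikõŋ
Rule 2: no segment meets the rule's conditions; no change.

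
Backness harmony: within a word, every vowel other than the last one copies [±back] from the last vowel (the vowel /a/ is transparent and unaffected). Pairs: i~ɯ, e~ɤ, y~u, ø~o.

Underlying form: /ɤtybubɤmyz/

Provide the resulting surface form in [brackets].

[etybybemyz]

/ɤ/ harmonizes with /y/ ([-back]) → [e]
/u/ harmonizes with /y/ ([-back]) → [y]
/ɤ/ harmonizes with /y/ ([-back]) → [e]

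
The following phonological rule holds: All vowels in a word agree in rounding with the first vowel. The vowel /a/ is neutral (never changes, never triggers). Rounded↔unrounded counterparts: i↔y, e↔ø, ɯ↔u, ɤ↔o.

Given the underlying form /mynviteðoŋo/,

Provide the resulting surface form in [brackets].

[mynvytøðoŋo]

/i/ harmonizes with /y/ ([+round]) → [y]
/e/ harmonizes with /y/ ([+round]) → [ø]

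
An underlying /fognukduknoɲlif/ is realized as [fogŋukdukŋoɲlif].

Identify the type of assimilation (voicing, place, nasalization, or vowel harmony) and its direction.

place assimilation, progressive

/n/→[ŋ] /n/→[ŋ].
Each target copies a feature from the preceding segment, so the direction is progressive.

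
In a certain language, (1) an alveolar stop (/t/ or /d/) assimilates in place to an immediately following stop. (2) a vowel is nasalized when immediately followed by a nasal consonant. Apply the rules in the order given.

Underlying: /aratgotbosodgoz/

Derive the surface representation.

[arakgopbosoggoz]

Rule 1: /t/ before /g/ (velar) → [k]
Rule 1: /t/ before /b/ (labial) → [p]
Rule 1: /d/ before /g/ (velar) → [g]
After rule 1: arakgopbosoggoz
Rule 2: no segment meets the rule's conditions; no change.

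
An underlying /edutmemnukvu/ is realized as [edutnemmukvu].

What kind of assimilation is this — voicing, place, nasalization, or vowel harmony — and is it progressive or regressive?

/m/→[n] /n/→[m].
Each target copies a feature from the preceding segment, so the direction is progressive.

place assimilation, progressive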